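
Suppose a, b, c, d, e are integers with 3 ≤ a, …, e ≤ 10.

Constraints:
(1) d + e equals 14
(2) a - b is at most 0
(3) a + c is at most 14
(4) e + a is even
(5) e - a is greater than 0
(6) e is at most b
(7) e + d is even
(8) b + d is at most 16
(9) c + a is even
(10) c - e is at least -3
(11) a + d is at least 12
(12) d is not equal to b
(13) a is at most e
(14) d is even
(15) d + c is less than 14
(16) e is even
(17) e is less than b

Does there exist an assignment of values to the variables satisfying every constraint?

Satisfiable

Take a = 6, b = 9, c = 6, d = 6, e = 8. Then constraint 1: d + e = 14; constraint 2: a - b = -3; constraint 3: a + c = 12, and every other listed constraint is also met.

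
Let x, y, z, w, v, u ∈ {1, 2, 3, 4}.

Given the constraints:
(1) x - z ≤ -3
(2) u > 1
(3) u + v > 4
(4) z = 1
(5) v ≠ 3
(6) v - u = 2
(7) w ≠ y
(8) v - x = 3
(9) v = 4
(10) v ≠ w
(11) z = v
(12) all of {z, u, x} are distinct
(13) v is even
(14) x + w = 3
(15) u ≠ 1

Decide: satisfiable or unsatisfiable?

Unsatisfiable

Constraint 4 fixes z = 1 and constraint 9 fixes v = 4, but constraint 11 requires z = v. Since 1 ≠ 4, contradiction.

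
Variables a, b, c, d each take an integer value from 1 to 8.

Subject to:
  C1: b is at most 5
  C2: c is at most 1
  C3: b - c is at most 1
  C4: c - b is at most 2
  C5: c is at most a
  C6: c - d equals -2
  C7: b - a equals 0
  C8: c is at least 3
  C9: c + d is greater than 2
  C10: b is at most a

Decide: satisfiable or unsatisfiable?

From constraint 8: c ≥ 3. From constraint 2: c ≤ 1. But 1 < 3, so no value of c works.

Unsatisfiable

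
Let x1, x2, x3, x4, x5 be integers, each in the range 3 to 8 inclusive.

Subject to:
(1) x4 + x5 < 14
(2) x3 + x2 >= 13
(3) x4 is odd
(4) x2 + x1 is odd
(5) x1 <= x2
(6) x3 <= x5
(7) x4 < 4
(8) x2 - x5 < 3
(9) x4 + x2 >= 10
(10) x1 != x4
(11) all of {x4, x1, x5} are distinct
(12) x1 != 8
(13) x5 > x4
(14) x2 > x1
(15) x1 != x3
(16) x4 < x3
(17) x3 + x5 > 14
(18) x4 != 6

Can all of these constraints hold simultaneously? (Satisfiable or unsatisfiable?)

One satisfying assignment is x1 = 7, x2 = 8, x3 = 8, x4 = 3, x5 = 8.
For the less obvious constraints — constraint 1: x4 + x5 = 11; constraint 2: x3 + x2 = 16; constraint 8: x2 - x5 = 0 — and the others hold by inspection.

Satisfiable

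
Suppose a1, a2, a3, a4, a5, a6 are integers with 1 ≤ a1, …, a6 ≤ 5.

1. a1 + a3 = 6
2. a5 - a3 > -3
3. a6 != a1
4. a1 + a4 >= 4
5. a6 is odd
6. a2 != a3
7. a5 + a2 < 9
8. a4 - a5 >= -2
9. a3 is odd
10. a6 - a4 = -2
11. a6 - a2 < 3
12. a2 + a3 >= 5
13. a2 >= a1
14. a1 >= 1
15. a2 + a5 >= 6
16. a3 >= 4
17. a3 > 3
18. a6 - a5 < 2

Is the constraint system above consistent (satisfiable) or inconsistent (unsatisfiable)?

The assignment a1 = 1, a2 = 3, a3 = 5, a4 = 5, a5 = 4, a6 = 3 works:
  constraint 1 holds since a1 + a3 = 6.
  constraint 2 holds since a5 - a3 = -1.
  constraint 4 holds since a1 + a4 = 6.
The rest check out directly.

Satisfiable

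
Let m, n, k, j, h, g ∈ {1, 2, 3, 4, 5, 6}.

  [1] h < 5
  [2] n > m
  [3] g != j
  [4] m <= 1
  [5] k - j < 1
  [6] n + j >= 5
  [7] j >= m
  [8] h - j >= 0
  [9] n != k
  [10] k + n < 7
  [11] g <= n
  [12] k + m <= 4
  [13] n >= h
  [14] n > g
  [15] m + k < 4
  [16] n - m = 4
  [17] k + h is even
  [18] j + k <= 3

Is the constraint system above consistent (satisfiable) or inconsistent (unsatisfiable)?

The assignment m = 1, n = 5, k = 1, j = 1, h = 1, g = 2 works:
  constraint 5 holds since k - j = 0.
  constraint 6 holds since n + j = 6.
  constraint 8 holds since h - j = 0.
The rest check out directly.

Satisfiable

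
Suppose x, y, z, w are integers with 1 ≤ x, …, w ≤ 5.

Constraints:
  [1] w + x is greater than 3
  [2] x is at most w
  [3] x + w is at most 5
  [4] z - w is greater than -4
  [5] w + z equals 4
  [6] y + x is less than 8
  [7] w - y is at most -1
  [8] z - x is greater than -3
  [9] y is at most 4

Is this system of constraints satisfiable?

Satisfiable

Take x = 1, y = 4, z = 1, w = 3. Then constraint 1: w + x = 4; constraint 3: x + w = 4, and every other listed constraint is also met.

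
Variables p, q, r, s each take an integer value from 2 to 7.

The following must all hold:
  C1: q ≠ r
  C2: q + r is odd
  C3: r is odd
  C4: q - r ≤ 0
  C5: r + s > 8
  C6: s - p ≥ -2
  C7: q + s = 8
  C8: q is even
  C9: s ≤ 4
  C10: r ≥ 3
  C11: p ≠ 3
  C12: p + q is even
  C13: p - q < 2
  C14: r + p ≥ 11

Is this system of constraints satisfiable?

Satisfiable

Setting (p, q, r, s) = (4, 4, 7, 4) satisfies everything: constraint 4: q - r = -3; constraint 5: r + s = 11; constraint 6: s - p = 0, and the others follow.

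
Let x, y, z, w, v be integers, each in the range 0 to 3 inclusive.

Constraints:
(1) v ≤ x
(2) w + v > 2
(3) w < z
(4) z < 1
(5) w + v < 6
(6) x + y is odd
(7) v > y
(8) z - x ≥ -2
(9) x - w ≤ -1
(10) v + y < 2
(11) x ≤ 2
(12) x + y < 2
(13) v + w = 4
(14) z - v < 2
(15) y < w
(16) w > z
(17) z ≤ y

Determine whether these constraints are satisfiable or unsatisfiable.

Constraints 1, 3, 7, 9, and 17 give v ≤ x, x < w, w < z, z ≤ y, y < v. Chaining: v ≤ x < w < z ≤ y < v, which forces v < v — impossible.

Unsatisfiable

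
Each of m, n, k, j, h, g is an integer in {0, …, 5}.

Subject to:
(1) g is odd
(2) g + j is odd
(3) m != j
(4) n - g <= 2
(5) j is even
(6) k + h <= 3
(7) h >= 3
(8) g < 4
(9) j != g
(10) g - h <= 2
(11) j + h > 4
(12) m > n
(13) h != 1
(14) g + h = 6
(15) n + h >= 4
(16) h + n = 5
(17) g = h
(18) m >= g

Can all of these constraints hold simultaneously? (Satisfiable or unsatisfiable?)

Satisfiable

Take m = 3, n = 2, k = 0, j = 2, h = 3, g = 3. Then constraint 4: n - g = -1; constraint 6: k + h = 3; constraint 10: g - h = 0, and every other listed constraint is also met.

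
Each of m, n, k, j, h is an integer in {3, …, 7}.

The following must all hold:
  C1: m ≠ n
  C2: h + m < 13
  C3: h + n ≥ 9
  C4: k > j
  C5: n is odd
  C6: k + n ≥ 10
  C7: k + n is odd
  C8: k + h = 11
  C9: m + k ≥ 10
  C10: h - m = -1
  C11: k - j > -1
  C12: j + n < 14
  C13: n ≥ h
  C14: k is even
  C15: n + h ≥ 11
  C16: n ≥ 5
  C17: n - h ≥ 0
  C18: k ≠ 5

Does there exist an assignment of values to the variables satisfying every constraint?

Satisfiable

Try m = 6, n = 7, k = 6, j = 4, h = 5.
Check constraint 2: h + m = 11; constraint 3: h + n = 12. The remaining constraints are straightforward to verify.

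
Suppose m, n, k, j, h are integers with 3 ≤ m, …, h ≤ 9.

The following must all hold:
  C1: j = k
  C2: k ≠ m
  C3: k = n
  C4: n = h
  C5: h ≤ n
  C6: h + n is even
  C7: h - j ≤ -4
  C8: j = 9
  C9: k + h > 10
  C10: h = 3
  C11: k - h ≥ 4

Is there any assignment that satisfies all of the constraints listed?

Unsatisfiable

Constraint 8 fixes j = 9 and constraint 10 fixes h = 3. Constraints 1, 3, and 4 give j = k = n = h, so j = h. But 9 ≠ 3 — contradiction.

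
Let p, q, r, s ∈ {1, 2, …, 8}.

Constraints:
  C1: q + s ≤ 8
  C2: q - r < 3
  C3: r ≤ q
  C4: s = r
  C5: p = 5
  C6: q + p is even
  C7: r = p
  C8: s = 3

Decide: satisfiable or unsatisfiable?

Unsatisfiable

Constraint 8 fixes s = 3 and constraint 5 fixes p = 5. Constraints 4 and 7 give s = r = p, so s = p. But 3 ≠ 5 — contradiction.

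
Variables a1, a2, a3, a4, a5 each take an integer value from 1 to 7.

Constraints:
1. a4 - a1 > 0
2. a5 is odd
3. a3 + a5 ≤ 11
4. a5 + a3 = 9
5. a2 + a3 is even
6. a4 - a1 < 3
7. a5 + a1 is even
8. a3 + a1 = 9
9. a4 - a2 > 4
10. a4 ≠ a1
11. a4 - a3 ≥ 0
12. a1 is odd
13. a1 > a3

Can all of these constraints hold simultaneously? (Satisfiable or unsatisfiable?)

Satisfiable

One satisfying assignment is a1 = 5, a2 = 2, a3 = 4, a4 = 7, a5 = 5.
For the less obvious constraints — constraint 1: a4 - a1 = 2; constraint 3: a3 + a5 = 9; constraint 4: a5 + a3 = 9 — and the others hold by inspection.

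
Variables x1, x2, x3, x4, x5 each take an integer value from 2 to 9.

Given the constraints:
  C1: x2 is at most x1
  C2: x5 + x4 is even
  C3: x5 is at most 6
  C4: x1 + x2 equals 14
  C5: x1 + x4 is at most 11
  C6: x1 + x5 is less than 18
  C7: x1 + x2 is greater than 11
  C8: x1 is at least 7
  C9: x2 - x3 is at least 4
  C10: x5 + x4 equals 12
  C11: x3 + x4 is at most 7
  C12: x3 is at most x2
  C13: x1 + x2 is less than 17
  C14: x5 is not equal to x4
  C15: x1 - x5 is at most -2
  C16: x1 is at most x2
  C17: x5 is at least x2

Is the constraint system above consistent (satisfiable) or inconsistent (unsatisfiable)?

From constraints 8 and 16: x2 ≥ x1 and x1 ≥ 7, so x2 ≥ 7. From constraints 3 and 17: x2 ≤ x5 and x5 ≤ 6, so x2 ≤ 6. But 6 < 7, so no value of x2 works.

Unsatisfiable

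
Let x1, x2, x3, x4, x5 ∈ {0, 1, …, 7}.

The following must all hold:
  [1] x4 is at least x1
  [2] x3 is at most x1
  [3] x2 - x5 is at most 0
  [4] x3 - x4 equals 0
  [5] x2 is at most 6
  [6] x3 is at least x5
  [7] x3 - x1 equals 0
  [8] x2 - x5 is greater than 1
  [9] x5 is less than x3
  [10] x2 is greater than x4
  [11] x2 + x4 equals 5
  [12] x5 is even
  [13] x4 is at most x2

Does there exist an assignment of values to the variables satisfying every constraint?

Constraints 1, 2, 3, 9, and 13 give x3 ≤ x1, x1 ≤ x4, x4 ≤ x2, x2 ≤ x5, x5 < x3. Chaining: x3 ≤ x1 ≤ x4 ≤ x2 ≤ x5 < x3, which forces x3 < x3 — impossible.

Unsatisfiable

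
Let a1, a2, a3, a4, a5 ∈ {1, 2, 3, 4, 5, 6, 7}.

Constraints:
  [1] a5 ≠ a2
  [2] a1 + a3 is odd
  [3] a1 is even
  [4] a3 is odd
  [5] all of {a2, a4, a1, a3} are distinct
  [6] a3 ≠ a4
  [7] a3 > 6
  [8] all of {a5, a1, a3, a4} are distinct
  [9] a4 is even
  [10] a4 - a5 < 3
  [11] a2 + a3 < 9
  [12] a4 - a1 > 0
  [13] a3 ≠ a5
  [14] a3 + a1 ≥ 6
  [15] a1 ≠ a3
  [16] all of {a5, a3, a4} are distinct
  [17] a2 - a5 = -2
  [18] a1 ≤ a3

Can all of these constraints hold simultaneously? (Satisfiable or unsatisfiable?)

Satisfiable

One satisfying assignment is a1 = 2, a2 = 1, a3 = 7, a4 = 4, a5 = 3.
For the less obvious constraints — constraint 10: a4 - a5 = 1; constraint 11: a2 + a3 = 8 — and the others hold by inspection.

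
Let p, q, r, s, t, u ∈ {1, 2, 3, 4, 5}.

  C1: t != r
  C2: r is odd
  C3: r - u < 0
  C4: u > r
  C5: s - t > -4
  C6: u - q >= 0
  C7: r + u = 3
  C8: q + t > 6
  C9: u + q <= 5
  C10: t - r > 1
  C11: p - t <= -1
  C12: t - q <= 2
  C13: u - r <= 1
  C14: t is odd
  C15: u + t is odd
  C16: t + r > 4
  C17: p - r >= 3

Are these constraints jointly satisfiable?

Constraints 6, 11, 12, 13, and 17 give q − t ≥ -2, t − p ≥ 1, p − r ≥ 3, r − u ≥ -1, u − q ≥ 0.
Adding all 5 inequalities: the left sides telescope to 0, and the right sides sum to (-2) + 1 + 3 + (-1) + 0 = 1. So 0 ≥ 1, which is false.

Unsatisfiable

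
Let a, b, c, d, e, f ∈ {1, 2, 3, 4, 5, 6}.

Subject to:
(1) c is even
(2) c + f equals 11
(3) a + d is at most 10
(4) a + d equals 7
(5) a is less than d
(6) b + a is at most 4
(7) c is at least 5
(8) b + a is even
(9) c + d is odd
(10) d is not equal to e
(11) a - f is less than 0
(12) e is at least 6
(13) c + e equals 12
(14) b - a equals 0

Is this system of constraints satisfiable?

Satisfiable

One satisfying assignment is a = 2, b = 2, c = 6, d = 5, e = 6, f = 5.
For the less obvious constraints — constraint 2: c + f = 11; constraint 3: a + d = 7; constraint 4: a + d = 7 — and the others hold by inspection.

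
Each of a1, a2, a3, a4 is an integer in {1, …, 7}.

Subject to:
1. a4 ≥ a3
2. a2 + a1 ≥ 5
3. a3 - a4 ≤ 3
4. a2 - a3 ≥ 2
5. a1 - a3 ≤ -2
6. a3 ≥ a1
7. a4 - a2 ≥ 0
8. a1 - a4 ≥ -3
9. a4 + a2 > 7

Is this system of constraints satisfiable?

Unsatisfiable

Constraints 4, 5, 7, and 8 give a1 − a4 ≥ -3, a4 − a2 ≥ 0, a2 − a3 ≥ 2, a3 − a1 ≥ 2.
Adding all 4 inequalities: the left sides telescope to 0, and the right sides sum to (-3) + 0 + 2 + 2 = 1. So 0 ≥ 1, which is false.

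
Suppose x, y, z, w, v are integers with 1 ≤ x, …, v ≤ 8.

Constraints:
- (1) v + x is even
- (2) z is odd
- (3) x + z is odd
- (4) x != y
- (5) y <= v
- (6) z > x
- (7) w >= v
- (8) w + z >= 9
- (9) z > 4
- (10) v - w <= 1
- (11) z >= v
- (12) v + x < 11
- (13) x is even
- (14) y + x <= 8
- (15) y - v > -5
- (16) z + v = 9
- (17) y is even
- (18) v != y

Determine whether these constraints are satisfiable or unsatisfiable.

The assignment x = 4, y = 2, z = 5, w = 6, v = 4 works:
  constraint 8 holds since w + z = 11.
  constraint 10 holds since v - w = -2.
  constraint 12 holds since v + x = 8.
The rest check out directly.

Satisfiable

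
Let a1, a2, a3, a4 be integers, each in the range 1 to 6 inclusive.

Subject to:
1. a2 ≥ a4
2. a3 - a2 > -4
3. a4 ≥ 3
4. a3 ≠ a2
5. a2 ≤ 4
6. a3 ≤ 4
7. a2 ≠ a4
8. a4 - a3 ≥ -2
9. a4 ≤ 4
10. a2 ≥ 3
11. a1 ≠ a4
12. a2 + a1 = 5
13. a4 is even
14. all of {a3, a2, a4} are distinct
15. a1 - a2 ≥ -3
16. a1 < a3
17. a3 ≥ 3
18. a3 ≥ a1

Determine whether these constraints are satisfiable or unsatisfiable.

Constraints 3, 5, 6, 9, 10, and 17 confine each of a3, a2, a4 to the 2 values {3, 4}.
Constraint 14 requires all 3 of them to be distinct, but only 2 values are available — impossible by the pigeonhole principle.

Unsatisfiable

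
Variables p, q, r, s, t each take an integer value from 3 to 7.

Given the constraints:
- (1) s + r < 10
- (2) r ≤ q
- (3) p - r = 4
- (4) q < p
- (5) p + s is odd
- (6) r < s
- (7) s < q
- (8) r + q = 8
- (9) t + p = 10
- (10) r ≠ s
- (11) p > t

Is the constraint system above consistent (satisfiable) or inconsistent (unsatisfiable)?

Setting (p, q, r, s, t) = (7, 5, 3, 4, 3) satisfies everything: constraint 1: s + r = 7; constraint 3: p - r = 4; constraint 8: r + q = 8, and the others follow.

Satisfiable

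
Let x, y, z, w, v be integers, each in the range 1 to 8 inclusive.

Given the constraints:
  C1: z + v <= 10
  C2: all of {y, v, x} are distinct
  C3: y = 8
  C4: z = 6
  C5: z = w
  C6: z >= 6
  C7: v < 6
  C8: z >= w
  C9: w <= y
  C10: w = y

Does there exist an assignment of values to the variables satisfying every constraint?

Constraint 4 fixes z = 6 and constraint 3 fixes y = 8. Constraints 5 and 10 give z = w = y, so z = y. But 6 ≠ 8 — contradiction.

Unsatisfiable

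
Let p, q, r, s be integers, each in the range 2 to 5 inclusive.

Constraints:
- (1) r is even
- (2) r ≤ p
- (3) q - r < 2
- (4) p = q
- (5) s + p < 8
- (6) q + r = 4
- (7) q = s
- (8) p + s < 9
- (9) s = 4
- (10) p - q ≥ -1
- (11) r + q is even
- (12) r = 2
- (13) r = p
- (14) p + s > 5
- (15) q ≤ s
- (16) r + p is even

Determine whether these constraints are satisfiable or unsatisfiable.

Unsatisfiable

Constraint 12 fixes r = 2 and constraint 9 fixes s = 4. Constraints 4, 7, and 13 give r = p = q = s, so r = s. But 2 ≠ 4 — contradiction.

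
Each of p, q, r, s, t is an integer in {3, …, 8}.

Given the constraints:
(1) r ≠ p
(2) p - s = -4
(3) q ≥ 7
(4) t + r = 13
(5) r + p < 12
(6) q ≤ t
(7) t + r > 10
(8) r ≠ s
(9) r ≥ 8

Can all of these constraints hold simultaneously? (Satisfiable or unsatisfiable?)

From constraints 3 and 6: t ≥ q ≥ 7. From constraint 9: r ≥ 8. Hence t + r ≥ 15. But constraint 4 requires t + r = 13, and 13 < 15. Contradiction.

Unsatisfiable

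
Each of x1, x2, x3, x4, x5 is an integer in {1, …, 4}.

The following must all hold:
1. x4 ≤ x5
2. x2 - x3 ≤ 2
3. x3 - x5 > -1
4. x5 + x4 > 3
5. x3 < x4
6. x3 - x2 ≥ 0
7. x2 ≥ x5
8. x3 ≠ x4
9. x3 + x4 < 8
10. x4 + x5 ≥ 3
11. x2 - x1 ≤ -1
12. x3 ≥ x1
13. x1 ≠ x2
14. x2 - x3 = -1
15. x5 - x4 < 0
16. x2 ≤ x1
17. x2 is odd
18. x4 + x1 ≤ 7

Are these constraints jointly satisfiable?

Constraints 1, 5, 7, 12, and 16 give x1 ≤ x3, x3 < x4, x4 ≤ x5, x5 ≤ x2, x2 ≤ x1. Chaining: x1 ≤ x3 < x4 ≤ x5 ≤ x2 ≤ x1, which forces x1 < x1 — impossible.

Unsatisfiable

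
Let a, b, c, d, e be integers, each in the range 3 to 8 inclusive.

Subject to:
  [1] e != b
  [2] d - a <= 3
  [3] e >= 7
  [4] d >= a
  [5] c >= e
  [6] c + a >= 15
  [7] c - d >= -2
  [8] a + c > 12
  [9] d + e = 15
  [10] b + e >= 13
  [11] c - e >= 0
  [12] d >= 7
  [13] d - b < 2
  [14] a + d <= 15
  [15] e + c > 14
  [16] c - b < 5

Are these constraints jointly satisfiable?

Satisfiable

The assignment a = 7, b = 6, c = 8, d = 7, e = 8 works:
  constraint 2 holds since d - a = 0.
  constraint 6 holds since c + a = 15.
The rest check out directly.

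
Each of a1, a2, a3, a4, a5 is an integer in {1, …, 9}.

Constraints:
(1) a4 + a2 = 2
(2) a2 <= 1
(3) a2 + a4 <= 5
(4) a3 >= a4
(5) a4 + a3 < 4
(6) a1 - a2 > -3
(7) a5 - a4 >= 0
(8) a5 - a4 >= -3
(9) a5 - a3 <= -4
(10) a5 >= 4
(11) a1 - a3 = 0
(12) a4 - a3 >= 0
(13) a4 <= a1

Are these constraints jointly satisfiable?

Unsatisfiable

Constraints 8, 9, and 12 give a3 − a5 ≥ 4, a5 − a4 ≥ -3, a4 − a3 ≥ 0.
Adding all 3 inequalities: the left sides telescope to 0, and the right sides sum to 4 + (-3) + 0 = 1. So 0 ≥ 1, which is false.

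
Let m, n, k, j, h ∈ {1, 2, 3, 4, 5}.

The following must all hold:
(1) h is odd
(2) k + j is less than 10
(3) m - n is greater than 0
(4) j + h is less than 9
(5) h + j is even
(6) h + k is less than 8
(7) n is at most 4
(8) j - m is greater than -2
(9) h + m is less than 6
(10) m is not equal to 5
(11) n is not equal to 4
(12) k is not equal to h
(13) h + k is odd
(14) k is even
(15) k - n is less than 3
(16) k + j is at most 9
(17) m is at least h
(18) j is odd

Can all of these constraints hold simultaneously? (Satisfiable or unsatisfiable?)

Take m = 4, n = 2, k = 4, j = 5, h = 1. Then constraint 2: k + j = 9; constraint 3: m - n = 2; constraint 4: j + h = 6, and every other listed constraint is also met.

Satisfiable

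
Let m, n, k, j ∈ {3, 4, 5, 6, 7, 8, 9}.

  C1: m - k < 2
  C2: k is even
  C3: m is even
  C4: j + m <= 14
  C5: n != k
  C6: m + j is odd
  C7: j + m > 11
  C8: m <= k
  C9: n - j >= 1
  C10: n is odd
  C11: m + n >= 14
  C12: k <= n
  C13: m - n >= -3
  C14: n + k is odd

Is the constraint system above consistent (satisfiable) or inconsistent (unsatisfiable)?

Satisfiable

Try m = 6, n = 9, k = 6, j = 7.
Check constraint 1: m - k = 0; constraint 4: j + m = 13. The remaining constraints are straightforward to verify.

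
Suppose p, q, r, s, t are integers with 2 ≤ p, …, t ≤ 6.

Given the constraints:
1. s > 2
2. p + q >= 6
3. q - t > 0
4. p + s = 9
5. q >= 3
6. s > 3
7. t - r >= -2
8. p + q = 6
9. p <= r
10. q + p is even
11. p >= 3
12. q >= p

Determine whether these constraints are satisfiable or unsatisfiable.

Satisfiable

Setting (p, q, r, s, t) = (3, 3, 4, 6, 2) satisfies everything: constraint 2: p + q = 6; constraint 3: q - t = 1, and the others follow.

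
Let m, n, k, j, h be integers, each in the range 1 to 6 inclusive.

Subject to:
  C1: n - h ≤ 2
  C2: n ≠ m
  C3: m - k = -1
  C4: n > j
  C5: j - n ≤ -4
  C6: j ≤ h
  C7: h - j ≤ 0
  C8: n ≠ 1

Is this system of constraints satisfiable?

Constraints 1, 5, and 7 give h − n ≥ -2, n − j ≥ 4, j − h ≥ 0.
Adding all 3 inequalities: the left sides telescope to 0, and the right sides sum to (-2) + 4 + 0 = 2. So 0 ≥ 2, which is false.

Unsatisfiable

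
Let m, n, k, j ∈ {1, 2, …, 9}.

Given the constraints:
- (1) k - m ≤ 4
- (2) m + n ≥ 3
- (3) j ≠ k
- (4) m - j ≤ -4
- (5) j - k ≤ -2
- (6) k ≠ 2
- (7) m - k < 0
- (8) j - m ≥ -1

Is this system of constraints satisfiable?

Unsatisfiable

Constraints 1, 4, and 5 give m − k ≥ -4, k − j ≥ 2, j − m ≥ 4.
Adding all 3 inequalities: the left sides telescope to 0, and the right sides sum to (-4) + 2 + 4 = 2. So 0 ≥ 2, which is false.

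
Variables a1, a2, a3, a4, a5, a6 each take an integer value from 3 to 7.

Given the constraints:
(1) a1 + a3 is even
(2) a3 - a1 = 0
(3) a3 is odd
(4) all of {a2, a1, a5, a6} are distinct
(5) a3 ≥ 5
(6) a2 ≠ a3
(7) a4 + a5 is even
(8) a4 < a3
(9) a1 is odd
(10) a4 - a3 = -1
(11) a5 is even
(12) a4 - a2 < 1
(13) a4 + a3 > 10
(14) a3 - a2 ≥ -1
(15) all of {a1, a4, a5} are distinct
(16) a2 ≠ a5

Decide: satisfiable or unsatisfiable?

One satisfying assignment is a1 = 7, a2 = 6, a3 = 7, a4 = 6, a5 = 4, a6 = 3.
For the less obvious constraints — constraint 2: a3 - a1 = 0; constraint 10: a4 - a3 = -1; constraint 12: a4 - a2 = 0 — and the others hold by inspection.

Satisfiable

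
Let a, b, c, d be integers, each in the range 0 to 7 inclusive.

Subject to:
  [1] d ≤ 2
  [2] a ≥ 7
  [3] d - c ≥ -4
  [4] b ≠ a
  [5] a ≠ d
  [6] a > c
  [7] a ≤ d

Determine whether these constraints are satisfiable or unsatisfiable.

Unsatisfiable

From constraints 2 and 7: d ≥ a and a ≥ 7, so d ≥ 7. From constraint 1: d ≤ 2. But 2 < 7, so no value of d works.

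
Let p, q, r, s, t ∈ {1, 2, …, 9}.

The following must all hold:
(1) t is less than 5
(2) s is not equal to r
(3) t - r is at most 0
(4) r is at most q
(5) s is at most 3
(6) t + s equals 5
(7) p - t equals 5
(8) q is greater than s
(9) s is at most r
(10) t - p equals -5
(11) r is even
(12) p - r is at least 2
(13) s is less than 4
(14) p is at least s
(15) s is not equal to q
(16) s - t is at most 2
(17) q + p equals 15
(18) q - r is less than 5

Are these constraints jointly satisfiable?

Setting (p, q, r, s, t) = (7, 8, 4, 3, 2) satisfies everything: constraint 3: t - r = -2; constraint 6: t + s = 5; constraint 7: p - t = 5, and the others follow.

Satisfiable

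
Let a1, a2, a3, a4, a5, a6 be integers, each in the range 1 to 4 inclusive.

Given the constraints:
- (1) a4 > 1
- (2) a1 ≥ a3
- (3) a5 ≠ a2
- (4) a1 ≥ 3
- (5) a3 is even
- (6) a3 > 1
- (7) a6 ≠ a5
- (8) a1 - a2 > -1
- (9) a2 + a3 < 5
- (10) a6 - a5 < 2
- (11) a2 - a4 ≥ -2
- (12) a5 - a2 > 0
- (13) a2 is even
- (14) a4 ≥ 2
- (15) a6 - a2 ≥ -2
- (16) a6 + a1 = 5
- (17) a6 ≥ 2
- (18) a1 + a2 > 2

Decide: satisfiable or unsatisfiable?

Setting (a1, a2, a3, a4, a5, a6) = (3, 2, 2, 3, 3, 2) satisfies everything: constraint 8: a1 - a2 = 1; constraint 9: a2 + a3 = 4, and the others follow.

Satisfiable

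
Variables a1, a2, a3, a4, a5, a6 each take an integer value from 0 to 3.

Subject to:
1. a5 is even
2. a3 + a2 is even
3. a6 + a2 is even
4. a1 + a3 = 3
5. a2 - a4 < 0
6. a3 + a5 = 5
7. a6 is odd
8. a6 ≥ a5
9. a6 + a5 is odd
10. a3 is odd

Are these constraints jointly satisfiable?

Satisfiable

The assignment a1 = 0, a2 = 1, a3 = 3, a4 = 2, a5 = 2, a6 = 3 works:
  constraint 4 holds since a1 + a3 = 3.
  constraint 5 holds since a2 - a4 = -1.
  constraint 6 holds since a3 + a5 = 5.
The rest check out directly.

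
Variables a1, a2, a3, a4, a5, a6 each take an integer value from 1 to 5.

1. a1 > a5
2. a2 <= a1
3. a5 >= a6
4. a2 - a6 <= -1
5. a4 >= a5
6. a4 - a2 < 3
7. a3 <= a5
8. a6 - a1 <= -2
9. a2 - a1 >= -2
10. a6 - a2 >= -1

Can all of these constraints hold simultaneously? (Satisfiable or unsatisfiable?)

Unsatisfiable

Constraints 4, 8, and 9 give a6 − a2 ≥ 1, a2 − a1 ≥ -2, a1 − a6 ≥ 2.
Adding all 3 inequalities: the left sides telescope to 0, and the right sides sum to 1 + (-2) + 2 = 1. So 0 ≥ 1, which is false.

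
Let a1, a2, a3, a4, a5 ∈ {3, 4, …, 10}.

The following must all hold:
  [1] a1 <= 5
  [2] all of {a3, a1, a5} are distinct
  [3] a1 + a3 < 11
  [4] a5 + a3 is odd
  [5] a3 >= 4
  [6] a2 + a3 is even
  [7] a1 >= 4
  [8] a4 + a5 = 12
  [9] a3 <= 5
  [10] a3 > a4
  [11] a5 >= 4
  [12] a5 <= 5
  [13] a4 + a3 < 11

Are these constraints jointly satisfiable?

Constraints 1, 5, 7, 9, 11, and 12 confine each of a3, a1, a5 to the 2 values {4, 5}.
Constraint 2 requires all 3 of them to be distinct, but only 2 values are available — impossible by the pigeonhole principle.

Unsatisfiable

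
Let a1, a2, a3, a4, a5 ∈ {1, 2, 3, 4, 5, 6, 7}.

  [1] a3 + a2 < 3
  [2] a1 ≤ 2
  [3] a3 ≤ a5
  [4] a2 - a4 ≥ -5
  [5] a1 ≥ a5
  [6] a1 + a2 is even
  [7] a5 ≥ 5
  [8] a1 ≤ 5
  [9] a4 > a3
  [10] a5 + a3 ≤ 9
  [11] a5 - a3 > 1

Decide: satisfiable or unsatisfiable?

From constraints 5 and 7: a1 ≥ a5 and a5 ≥ 5, so a1 ≥ 5. From constraint 2: a1 ≤ 2. But 2 < 5, so no value of a1 works.

Unsatisfiable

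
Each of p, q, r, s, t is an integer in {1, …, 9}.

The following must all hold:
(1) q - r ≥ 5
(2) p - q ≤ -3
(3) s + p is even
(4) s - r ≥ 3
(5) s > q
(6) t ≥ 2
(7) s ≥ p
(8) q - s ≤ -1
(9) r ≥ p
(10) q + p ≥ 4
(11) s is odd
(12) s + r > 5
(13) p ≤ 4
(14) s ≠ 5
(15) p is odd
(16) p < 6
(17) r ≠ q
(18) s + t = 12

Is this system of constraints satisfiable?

Take p = 1, q = 6, r = 1, s = 7, t = 5. Then constraint 1: q - r = 5; constraint 2: p - q = -5, and every other listed constraint is also met.

Satisfiable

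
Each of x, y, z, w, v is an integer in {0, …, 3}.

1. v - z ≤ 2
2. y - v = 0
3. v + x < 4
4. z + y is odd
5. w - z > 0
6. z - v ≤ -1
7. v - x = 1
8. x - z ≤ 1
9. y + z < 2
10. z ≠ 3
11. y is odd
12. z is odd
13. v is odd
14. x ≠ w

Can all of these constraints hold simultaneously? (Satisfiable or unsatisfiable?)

Unsatisfiable

Constraint 12 makes z odd and constraint 11 makes y odd, so z + y must be even. Constraint 4 says z + y is odd — contradiction.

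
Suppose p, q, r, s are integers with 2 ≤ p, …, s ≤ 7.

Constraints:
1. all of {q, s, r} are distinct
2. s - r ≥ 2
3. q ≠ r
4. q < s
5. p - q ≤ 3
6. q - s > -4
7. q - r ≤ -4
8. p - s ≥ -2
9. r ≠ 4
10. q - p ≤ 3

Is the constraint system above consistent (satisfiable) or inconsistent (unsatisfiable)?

Unsatisfiable

Constraints 2, 5, 7, and 8 give q − p ≥ -3, p − s ≥ -2, s − r ≥ 2, r − q ≥ 4.
Adding all 4 inequalities: the left sides telescope to 0, and the right sides sum to (-3) + (-2) + 2 + 4 = 1. So 0 ≥ 1, which is false.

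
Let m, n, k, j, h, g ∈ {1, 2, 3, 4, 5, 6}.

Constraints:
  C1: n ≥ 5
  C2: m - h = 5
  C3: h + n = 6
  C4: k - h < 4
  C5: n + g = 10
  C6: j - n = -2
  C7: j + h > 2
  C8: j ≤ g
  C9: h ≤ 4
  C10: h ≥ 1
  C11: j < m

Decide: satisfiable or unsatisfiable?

Satisfiable

Take m = 6, n = 5, k = 4, j = 3, h = 1, g = 5. Then constraint 2: m - h = 5; constraint 3: h + n = 6; constraint 4: k - h = 3, and every other listed constraint is also met.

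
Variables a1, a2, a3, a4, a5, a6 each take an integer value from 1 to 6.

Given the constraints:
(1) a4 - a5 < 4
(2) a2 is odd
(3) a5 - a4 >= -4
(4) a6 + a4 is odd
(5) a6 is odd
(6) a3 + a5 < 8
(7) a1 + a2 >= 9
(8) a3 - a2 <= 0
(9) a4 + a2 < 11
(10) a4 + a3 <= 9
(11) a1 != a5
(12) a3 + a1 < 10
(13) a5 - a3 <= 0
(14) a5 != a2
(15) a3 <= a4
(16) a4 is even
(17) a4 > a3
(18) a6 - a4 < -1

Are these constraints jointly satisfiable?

Satisfiable

Try a1 = 4, a2 = 5, a3 = 3, a4 = 4, a5 = 3, a6 = 1.
Check constraint 1: a4 - a5 = 1; constraint 3: a5 - a4 = -1. The remaining constraints are straightforward to verify.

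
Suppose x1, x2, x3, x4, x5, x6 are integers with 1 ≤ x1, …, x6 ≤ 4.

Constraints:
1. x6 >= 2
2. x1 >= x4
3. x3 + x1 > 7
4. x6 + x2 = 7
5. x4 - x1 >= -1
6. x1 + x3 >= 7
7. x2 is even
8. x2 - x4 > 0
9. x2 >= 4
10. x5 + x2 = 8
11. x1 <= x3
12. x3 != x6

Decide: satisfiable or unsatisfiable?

Try x1 = 4, x2 = 4, x3 = 4, x4 = 3, x5 = 4, x6 = 3.
Check constraint 3: x3 + x1 = 8; constraint 4: x6 + x2 = 7; constraint 5: x4 - x1 = -1. The remaining constraints are straightforward to verify.

Satisfiable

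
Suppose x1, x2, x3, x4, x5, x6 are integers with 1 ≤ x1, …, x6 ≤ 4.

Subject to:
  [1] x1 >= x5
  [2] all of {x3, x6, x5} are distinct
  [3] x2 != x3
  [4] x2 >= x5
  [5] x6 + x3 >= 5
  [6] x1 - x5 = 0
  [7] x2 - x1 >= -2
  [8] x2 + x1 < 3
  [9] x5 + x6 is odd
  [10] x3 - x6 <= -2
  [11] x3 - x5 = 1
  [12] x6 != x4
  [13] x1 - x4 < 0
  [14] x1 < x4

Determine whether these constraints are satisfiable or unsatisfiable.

Satisfiable

The assignment x1 = 1, x2 = 1, x3 = 2, x4 = 2, x5 = 1, x6 = 4 works:
  constraint 5 holds since x6 + x3 = 6.
  constraint 6 holds since x1 - x5 = 0.
The rest check out directly.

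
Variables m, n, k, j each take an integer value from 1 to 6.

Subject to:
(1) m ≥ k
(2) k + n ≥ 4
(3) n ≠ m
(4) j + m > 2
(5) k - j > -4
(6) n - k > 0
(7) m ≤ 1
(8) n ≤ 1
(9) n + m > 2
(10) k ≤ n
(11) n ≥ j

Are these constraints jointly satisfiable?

Unsatisfiable

From constraints 1 and 7: k ≤ m ≤ 1. From constraint 8: n ≤ 1. Hence k + n ≤ 2. But constraint 2 requires k + n ≥ 4, and 4 > 2. Contradiction.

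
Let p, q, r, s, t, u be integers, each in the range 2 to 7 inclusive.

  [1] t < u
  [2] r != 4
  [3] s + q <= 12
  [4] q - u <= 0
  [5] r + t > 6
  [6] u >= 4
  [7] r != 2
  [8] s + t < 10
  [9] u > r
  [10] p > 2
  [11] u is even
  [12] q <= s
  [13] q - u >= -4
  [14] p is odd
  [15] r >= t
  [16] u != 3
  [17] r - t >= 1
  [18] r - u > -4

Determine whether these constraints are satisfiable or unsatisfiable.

The assignment p = 5, q = 4, r = 5, s = 5, t = 4, u = 6 works:
  constraint 3 holds since s + q = 9.
  constraint 4 holds since q - u = -2.
The rest check out directly.

Satisfiable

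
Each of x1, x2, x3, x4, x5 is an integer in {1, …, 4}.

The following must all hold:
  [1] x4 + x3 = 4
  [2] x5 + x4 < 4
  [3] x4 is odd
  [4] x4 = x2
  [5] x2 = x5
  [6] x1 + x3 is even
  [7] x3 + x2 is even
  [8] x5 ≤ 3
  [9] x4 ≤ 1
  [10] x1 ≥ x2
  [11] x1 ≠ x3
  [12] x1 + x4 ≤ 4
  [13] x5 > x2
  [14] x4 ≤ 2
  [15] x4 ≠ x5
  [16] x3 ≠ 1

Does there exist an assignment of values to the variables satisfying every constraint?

Unsatisfiable

From constraints 4 and 5, x4 = x2 = x5, so x4 = x5. But constraint 15 says x4 ≠ x5. Contradiction.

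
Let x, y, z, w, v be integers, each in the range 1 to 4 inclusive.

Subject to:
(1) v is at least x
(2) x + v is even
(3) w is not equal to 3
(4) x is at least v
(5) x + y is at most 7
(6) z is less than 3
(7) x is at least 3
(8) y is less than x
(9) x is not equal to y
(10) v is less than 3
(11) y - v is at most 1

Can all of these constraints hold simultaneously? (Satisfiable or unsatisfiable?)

Unsatisfiable

From constraints 1 and 7: v ≥ x and x ≥ 3, so v ≥ 3. From constraint 10: v ≤ 2. But 2 < 3, so no value of v works.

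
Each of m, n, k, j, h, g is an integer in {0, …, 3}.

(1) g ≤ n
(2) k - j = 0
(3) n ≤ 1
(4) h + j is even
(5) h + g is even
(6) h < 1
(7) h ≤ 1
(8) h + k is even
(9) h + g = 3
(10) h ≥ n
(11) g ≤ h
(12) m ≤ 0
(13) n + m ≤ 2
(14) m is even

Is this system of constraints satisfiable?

Unsatisfiable

From constraint 7: h ≤ 1. From constraints 1 and 3: g ≤ n ≤ 1. Hence h + g ≤ 2. But constraint 9 requires h + g = 3, and 3 > 2. Contradiction.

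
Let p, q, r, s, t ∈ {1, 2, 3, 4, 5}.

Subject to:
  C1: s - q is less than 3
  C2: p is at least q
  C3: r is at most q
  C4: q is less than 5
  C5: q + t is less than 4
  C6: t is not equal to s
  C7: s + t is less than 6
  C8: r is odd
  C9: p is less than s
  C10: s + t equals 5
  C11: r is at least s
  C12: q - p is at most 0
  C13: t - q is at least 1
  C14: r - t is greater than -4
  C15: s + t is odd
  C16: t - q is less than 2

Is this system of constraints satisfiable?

Unsatisfiable

Constraints 2, 3, 9, and 11 give q ≤ p, p < s, s ≤ r, r ≤ q. Chaining: q ≤ p < s ≤ r ≤ q, which forces q < q — impossible.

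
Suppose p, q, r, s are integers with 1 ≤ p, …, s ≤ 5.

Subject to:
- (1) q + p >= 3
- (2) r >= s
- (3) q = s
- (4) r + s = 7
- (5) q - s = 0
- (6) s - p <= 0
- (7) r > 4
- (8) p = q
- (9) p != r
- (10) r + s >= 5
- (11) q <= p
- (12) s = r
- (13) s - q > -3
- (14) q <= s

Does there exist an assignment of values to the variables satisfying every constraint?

From constraints 3, 8, and 12, p = q = s = r, so p = r. But constraint 9 says p ≠ r. Contradiction.

Unsatisfiable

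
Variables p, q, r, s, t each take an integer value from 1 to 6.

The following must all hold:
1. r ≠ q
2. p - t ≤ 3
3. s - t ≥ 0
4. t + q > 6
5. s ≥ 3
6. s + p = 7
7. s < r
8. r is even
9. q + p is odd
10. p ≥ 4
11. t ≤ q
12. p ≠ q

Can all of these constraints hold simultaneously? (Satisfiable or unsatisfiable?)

One satisfying assignment is p = 4, q = 5, r = 6, s = 3, t = 3.
For the less obvious constraints — constraint 2: p - t = 1; constraint 3: s - t = 0 — and the others hold by inspection.

Satisfiable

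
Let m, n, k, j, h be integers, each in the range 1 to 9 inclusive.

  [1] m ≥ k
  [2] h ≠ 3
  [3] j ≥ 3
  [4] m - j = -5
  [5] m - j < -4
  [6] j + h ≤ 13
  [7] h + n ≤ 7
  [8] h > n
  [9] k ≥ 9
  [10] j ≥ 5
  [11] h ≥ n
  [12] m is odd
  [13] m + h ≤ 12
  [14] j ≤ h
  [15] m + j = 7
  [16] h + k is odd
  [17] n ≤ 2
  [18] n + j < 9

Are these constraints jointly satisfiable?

Unsatisfiable

From constraints 1 and 9: m ≥ k ≥ 9. From constraints 10 and 14: h ≥ j ≥ 5. Hence m + h ≥ 14. But constraint 13 requires m + h ≤ 12, and 12 < 14. Contradiction.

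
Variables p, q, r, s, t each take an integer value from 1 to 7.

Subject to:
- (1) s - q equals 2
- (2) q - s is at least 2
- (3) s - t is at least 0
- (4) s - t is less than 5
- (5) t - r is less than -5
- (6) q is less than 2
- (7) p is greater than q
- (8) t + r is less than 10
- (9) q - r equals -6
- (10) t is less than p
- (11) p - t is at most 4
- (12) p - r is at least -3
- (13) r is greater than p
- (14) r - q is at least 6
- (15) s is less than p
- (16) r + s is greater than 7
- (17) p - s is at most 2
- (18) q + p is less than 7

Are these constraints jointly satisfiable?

Constraints 2, 3, 11, 12, and 14 give q − s ≥ 2, s − t ≥ 0, t − p ≥ -4, p − r ≥ -3, r − q ≥ 6.
Adding all 5 inequalities: the left sides telescope to 0, and the right sides sum to 2 + 0 + (-4) + (-3) + 6 = 1. So 0 ≥ 1, which is false.

Unsatisfiable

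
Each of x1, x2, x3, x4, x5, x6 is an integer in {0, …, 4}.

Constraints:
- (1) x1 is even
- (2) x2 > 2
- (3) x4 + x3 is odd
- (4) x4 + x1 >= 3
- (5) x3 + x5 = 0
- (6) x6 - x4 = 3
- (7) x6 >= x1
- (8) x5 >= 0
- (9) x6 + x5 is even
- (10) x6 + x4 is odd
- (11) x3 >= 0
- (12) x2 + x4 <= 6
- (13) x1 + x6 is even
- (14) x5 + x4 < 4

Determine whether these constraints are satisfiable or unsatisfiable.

The assignment x1 = 2, x2 = 3, x3 = 0, x4 = 1, x5 = 0, x6 = 4 works:
  constraint 4 holds since x4 + x1 = 3.
  constraint 5 holds since x3 + x5 = 0.
  constraint 6 holds since x6 - x4 = 3.
The rest check out directly.

Satisfiable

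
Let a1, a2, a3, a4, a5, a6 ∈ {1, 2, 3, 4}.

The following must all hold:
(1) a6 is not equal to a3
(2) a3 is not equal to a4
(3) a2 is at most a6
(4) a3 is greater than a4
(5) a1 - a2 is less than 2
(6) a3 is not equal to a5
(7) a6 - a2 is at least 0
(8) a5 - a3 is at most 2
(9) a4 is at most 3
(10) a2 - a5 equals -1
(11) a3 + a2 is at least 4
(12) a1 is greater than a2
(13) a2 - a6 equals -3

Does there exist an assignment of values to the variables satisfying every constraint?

Satisfiable

Try a1 = 2, a2 = 1, a3 = 3, a4 = 1, a5 = 2, a6 = 4.
Check constraint 5: a1 - a2 = 1; constraint 7: a6 - a2 = 3. The remaining constraints are straightforward to verify.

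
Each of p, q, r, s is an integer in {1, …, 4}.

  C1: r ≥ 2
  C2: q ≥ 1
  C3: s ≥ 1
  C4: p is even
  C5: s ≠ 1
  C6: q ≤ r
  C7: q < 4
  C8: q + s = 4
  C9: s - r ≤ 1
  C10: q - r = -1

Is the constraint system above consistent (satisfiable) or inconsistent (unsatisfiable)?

Satisfiable

Take p = 2, q = 2, r = 3, s = 2. Then constraint 8: q + s = 4; constraint 9: s - r = -1; constraint 10: q - r = -1, and every other listed constraint is also met.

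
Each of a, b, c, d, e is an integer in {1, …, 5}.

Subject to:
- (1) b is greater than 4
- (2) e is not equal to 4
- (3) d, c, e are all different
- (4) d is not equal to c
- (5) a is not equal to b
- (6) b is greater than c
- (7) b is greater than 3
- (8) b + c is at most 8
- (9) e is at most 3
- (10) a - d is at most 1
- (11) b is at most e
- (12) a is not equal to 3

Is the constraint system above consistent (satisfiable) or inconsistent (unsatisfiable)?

From constraint 1: b ≥ 5. From constraints 9 and 11: b ≤ e and e ≤ 3, so b ≤ 3. But 3 < 5, so no value of b works.

Unsatisfiable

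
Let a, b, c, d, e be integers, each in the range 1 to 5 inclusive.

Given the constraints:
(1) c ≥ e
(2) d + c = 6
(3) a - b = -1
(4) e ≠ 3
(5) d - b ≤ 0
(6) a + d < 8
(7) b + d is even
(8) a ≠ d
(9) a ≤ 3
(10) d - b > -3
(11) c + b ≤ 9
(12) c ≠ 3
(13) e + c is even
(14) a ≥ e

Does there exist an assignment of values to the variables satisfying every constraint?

Satisfiable

Take a = 3, b = 4, c = 4, d = 2, e = 2. Then constraint 2: d + c = 6; constraint 3: a - b = -1, and every other listed constraint is also met.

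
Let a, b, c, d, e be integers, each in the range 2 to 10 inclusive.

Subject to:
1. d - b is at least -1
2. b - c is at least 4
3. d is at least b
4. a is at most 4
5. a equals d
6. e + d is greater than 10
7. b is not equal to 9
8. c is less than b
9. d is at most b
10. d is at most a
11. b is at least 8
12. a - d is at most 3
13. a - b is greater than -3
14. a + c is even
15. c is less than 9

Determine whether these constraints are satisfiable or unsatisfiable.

From constraints 3 and 11: d ≥ b and b ≥ 8, so d ≥ 8. From constraints 4 and 10: d ≤ a and a ≤ 4, so d ≤ 4. But 4 < 8, so no value of d works.

Unsatisfiable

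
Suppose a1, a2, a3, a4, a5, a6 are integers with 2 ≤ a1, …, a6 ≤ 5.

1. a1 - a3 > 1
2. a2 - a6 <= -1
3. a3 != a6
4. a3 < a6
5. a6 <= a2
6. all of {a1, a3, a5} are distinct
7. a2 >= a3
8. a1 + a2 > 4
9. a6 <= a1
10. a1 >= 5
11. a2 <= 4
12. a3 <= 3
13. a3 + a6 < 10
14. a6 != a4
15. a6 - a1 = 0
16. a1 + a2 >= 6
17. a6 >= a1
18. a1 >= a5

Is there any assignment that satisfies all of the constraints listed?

Unsatisfiable

From constraints 10 and 17: a6 ≥ a1 and a1 ≥ 5, so a6 ≥ 5. From constraints 5 and 11: a6 ≤ a2 and a2 ≤ 4, so a6 ≤ 4. But 4 < 5, so no value of a6 works.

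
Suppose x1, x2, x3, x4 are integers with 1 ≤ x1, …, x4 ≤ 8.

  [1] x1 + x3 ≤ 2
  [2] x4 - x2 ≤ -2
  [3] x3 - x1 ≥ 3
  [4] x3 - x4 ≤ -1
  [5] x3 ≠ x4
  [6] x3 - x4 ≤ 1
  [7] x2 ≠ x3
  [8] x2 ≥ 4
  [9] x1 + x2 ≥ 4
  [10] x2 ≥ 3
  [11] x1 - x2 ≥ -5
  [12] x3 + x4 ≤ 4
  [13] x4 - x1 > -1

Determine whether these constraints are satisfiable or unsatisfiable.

Constraints 2, 3, 4, and 11 give x2 − x4 ≥ 2, x4 − x3 ≥ 1, x3 − x1 ≥ 3, x1 − x2 ≥ -5.
Adding all 4 inequalities: the left sides telescope to 0, and the right sides sum to 2 + 1 + 3 + (-5) = 1. So 0 ≥ 1, which is false.

Unsatisfiable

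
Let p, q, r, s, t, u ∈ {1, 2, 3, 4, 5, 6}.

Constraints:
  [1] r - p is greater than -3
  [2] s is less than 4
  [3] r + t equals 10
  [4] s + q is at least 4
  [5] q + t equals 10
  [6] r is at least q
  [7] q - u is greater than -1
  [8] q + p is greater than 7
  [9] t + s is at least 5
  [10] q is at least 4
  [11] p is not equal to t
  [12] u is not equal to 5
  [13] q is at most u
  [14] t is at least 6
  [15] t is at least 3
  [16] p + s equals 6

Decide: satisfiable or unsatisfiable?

The assignment p = 4, q = 4, r = 4, s = 2, t = 6, u = 4 works:
  constraint 1 holds since r - p = 0.
  constraint 3 holds since r + t = 10.
The rest check out directly.

Satisfiable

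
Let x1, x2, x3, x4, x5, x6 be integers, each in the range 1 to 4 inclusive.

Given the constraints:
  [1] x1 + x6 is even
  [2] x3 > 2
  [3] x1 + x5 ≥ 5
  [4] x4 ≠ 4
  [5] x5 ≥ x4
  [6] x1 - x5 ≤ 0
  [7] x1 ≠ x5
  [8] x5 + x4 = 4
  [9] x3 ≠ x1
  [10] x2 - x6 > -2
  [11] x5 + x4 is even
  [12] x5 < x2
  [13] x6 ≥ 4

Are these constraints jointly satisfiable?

Satisfiable

One satisfying assignment is x1 = 2, x2 = 4, x3 = 4, x4 = 1, x5 = 3, x6 = 4.
For the less obvious constraints — constraint 3: x1 + x5 = 5; constraint 6: x1 - x5 = -1; constraint 8: x5 + x4 = 4 — and the others hold by inspection.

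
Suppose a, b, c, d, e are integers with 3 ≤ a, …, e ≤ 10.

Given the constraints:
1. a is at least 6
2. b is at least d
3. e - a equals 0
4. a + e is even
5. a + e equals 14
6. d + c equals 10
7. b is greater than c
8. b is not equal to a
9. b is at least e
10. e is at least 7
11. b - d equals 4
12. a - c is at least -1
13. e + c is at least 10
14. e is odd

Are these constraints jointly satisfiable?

Satisfiable

The assignment a = 7, b = 8, c = 6, d = 4, e = 7 works:
  constraint 3 holds since e - a = 0.
  constraint 5 holds since a + e = 14.
The rest check out directly.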